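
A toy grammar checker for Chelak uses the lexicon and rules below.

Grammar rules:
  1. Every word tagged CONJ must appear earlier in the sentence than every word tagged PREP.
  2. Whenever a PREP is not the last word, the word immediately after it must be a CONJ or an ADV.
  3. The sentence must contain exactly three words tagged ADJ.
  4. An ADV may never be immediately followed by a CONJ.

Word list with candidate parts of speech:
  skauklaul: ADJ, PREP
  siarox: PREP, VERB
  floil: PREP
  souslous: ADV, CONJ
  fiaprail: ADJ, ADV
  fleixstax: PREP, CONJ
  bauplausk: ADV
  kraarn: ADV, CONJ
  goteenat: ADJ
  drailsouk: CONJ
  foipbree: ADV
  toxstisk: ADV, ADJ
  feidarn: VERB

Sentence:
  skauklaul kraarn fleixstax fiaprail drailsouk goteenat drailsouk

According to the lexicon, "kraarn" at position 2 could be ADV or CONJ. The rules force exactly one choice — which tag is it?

Candidates per position — 1:skauklaul {ADJ,PREP}; 2:kraarn {ADV,CONJ}; 3:fleixstax {PREP,CONJ}; 4:fiaprail {ADJ,ADV}; 5:drailsouk {CONJ}; 6:goteenat {ADJ}; 7:drailsouk {CONJ}.
Word 1 cannot be PREP — rule 1 would then fail for every completion. It is ADJ.
Word 3 cannot be PREP — rule 1 would then fail for every completion. It is CONJ.
Word 4 cannot be ADV — rule 3 would then fail for every completion. It is ADJ.
Word 2 cannot be ADV — rule 4 would then fail for every completion. It is CONJ.
The only consistent sequence is: ADJ CONJ CONJ ADJ CONJ ADJ CONJ.
Verifying each rule — rule 1 ok; rule 2 ok; rule 3 ok; rule 4 ok.

CONJ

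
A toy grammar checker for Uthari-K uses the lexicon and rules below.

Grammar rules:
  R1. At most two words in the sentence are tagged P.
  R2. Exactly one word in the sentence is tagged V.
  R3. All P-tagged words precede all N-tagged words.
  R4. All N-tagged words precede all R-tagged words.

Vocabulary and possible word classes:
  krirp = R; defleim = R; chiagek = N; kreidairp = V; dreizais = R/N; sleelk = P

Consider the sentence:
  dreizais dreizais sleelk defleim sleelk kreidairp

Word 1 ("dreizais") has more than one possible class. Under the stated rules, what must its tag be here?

Candidates per position — 1:dreizais {R,N}; 2:dreizais {R,N}; 3:sleelk {P}; 4:defleim {R}; 5:sleelk {P}; 6:kreidairp {V}.
At position 1, choosing N makes rule 3 impossible to satisfy; hence R.
At position 2, choosing N makes rule 3 impossible to satisfy; hence R.
So the tagging must be: R R P R P V.
Check: rule 1 holds; rule 2 holds; rule 3 holds; rule 4 holds.

R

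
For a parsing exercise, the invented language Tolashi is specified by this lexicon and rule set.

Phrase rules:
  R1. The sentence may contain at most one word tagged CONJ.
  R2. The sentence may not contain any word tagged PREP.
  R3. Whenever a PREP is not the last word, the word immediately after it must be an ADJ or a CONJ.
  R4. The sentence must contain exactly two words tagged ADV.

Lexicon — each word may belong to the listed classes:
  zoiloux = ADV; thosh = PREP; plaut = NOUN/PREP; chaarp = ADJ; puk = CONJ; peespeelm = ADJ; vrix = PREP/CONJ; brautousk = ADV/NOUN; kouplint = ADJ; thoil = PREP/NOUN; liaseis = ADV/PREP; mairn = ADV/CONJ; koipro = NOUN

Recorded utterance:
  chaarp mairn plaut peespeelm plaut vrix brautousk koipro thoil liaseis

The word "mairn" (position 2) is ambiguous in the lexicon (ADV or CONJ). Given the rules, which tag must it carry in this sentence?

Candidates per position — 1:chaarp {ADJ}; 2:mairn {ADV,CONJ}; 3:plaut {NOUN,PREP}; 4:peespeelm {ADJ}; 5:plaut {NOUN,PREP}; 6:vrix {PREP,CONJ}; 7:brautousk {ADV,NOUN}; 8:koipro {NOUN}; 9:thoil {PREP,NOUN}; 10:liaseis {ADV,PREP}.
Position 3: PREP is ruled out by rule 2; that leaves NOUN.
Position 5: PREP is ruled out by rule 2; that leaves NOUN.
Position 6: PREP is ruled out by rule 2; that leaves CONJ.
Position 9: PREP is ruled out by rule 2; that leaves NOUN.
Position 10: PREP is ruled out by rule 2; that leaves ADV.
Position 2: CONJ is ruled out by rule 1; that leaves ADV.
Position 7: ADV is ruled out by rule 4; that leaves NOUN.
The unique satisfying tagging is: ADJ ADV NOUN ADJ NOUN CONJ NOUN NOUN NOUN ADV.
Check: rule 1 holds; rule 2 holds; rule 3 holds; rule 4 holds.

ADV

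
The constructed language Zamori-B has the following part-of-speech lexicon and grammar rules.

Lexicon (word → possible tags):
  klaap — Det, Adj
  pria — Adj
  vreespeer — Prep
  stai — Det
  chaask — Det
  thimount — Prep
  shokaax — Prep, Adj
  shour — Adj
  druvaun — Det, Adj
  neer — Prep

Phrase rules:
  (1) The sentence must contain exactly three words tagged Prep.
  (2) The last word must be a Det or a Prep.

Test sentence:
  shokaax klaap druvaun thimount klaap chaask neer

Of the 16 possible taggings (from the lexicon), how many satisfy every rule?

8

Candidates per position — 1:shokaax {Prep,Adj}; 2:klaap {Det,Adj}; 3:druvaun {Det,Adj}; 4:thimount {Prep}; 5:klaap {Det,Adj}; 6:chaask {Det}; 7:neer {Prep}.
There are 16 candidate sequences in total.
Checking each against the rules leaves 8 sequences.
Count = 8.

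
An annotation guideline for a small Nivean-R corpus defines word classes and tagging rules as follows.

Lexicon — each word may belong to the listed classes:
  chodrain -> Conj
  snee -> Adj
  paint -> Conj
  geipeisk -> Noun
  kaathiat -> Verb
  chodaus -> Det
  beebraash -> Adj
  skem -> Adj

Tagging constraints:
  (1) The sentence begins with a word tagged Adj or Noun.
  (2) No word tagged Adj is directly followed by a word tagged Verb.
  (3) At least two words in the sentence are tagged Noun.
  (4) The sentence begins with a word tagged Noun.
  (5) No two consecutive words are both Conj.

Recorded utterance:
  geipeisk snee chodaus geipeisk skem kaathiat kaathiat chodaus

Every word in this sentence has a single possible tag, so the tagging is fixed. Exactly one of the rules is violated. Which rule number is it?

Fixed tagging: Noun Adj Det Noun Adj Verb Verb Det.
Checking each rule: R1 holds, R2 violated, R3 holds, R4 holds, R5 holds.
Only rule 2 fails.

2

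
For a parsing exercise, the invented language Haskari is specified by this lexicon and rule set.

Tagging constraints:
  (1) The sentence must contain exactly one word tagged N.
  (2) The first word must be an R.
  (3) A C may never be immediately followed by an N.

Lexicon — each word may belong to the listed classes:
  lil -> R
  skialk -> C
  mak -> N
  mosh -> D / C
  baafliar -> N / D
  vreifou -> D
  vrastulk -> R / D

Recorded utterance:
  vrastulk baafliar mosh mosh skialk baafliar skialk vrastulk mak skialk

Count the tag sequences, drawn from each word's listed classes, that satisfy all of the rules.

8

Candidates per position — 1:vrastulk {R,D}; 2:baafliar {N,D}; 3:mosh {D,C}; 4:mosh {D,C}; 5:skialk {C}; 6:baafliar {N,D}; 7:skialk {C}; 8:vrastulk {R,D}; 9:mak {N}; 10:skialk {C}.
There are 64 candidate sequences in total.
Checking each against the rules leaves 8 sequences.
Count = 8.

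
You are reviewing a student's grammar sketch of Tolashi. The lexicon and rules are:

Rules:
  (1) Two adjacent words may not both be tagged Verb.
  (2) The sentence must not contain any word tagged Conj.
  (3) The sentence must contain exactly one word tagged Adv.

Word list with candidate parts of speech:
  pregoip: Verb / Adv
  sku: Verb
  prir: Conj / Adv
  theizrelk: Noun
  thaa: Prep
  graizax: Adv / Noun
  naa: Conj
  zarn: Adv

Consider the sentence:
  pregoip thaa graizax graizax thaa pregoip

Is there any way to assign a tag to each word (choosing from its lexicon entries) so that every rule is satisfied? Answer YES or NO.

Candidates per position — 1:pregoip {Verb,Adv}; 2:thaa {Prep}; 3:graizax {Adv,Noun}; 4:graizax {Adv,Noun}; 5:thaa {Prep}; 6:pregoip {Verb,Adv}.
One satisfying assignment: Adv Prep Noun Noun Prep Verb.
Check: rule 1 ✓; rule 2 ✓; rule 3 ✓.

YES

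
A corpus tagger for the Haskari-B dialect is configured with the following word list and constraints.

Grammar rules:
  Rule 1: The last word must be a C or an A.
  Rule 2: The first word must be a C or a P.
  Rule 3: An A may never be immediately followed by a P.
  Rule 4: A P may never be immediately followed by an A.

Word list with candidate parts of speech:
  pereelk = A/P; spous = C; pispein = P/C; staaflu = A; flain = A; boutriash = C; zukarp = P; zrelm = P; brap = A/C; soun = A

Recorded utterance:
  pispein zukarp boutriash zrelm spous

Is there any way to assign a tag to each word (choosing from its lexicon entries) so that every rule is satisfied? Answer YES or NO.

Candidates per position — 1:pispein {P,C}; 2:zukarp {P}; 3:boutriash {C}; 4:zrelm {P}; 5:spous {C}.
One satisfying assignment: P P C P C.
Verifying each rule — rule 1 ok; rule 2 ok; rule 3 ok; rule 4 ok.

YES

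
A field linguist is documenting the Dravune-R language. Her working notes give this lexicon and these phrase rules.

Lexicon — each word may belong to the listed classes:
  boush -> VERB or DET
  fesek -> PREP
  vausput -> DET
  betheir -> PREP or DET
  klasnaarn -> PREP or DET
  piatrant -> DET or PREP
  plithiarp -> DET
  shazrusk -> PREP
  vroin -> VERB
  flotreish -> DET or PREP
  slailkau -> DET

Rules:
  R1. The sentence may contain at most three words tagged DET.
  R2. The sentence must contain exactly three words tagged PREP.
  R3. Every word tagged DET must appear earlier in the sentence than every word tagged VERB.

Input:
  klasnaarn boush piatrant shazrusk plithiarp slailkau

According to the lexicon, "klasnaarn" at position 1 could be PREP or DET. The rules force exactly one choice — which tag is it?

Candidates per position — 1:klasnaarn {PREP,DET}; 2:boush {VERB,DET}; 3:piatrant {DET,PREP}; 4:shazrusk {PREP}; 5:plithiarp {DET}; 6:slailkau {DET}.
At position 1, choosing DET makes rule 2 impossible to satisfy; hence PREP.
At position 2, choosing VERB makes rule 3 impossible to satisfy; hence DET.
At position 3, choosing DET makes rule 1 impossible to satisfy; hence PREP.
That leaves exactly one tagging: PREP DET PREP PREP DET DET.
Check: rule 1 satisfied; rule 2 satisfied; rule 3 satisfied.

PREP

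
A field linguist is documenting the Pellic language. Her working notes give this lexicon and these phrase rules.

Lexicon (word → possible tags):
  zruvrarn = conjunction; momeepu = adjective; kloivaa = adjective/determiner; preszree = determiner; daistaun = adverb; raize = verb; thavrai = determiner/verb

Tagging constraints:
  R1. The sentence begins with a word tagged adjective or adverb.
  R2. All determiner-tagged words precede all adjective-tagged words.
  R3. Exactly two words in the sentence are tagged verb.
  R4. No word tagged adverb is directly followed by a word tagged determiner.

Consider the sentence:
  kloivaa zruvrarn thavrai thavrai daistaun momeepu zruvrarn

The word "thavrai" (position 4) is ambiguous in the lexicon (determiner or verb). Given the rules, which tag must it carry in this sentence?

verb

Candidates per position — 1:kloivaa {adjective,determiner}; 2:zruvrarn {conjunction}; 3:thavrai {determiner,verb}; 4:thavrai {determiner,verb}; 5:daistaun {adverb}; 6:momeepu {adjective}; 7:zruvrarn {conjunction}.
If word 1 were determiner, no tagging could satisfy rule 1; so word 1 is adjective.
If word 3 were determiner, no tagging could satisfy rule 2; so word 3 is verb.
If word 4 were determiner, no tagging could satisfy rule 2; so word 4 is verb.
The unique satisfying tagging is: adjective conjunction verb verb adverb adjective conjunction.
Verifying each rule — rule 1 ok; rule 2 ok; rule 3 ok; rule 4 ok.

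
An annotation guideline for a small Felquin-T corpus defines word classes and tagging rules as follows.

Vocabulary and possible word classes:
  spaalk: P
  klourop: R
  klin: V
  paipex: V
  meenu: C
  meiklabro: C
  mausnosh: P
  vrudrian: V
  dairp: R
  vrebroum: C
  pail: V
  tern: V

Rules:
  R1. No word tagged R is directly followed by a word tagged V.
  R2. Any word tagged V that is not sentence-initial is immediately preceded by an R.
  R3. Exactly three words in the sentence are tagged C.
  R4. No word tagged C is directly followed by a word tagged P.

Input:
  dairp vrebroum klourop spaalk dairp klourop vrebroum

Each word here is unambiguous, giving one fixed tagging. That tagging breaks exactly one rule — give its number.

3

Fixed tagging: R C R P R R C.
Checking each rule: R1 ok, R2 ok, R3 fails, R4 ok.
Only rule 3 fails.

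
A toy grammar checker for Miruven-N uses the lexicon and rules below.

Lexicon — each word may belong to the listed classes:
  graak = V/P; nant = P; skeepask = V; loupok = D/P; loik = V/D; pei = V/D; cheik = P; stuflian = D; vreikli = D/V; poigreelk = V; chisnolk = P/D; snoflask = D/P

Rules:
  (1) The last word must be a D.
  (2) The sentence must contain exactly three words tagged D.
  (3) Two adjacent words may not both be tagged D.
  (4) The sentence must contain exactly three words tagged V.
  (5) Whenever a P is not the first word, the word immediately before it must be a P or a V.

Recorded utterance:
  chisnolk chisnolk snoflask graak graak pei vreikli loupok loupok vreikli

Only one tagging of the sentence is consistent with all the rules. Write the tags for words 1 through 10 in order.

P P D V V D V P P D

Candidates per position — 1:chisnolk {P,D}; 2:chisnolk {P,D}; 3:snoflask {D,P}; 4:graak {V,P}; 5:graak {V,P}; 6:pei {V,D}; 7:vreikli {D,V}; 8:loupok {D,P}; 9:loupok {D,P}; 10:vreikli {D,V}.
Word 10 cannot be V — rule 1 would then fail for every completion. It is D.
Word 9 cannot be D — rule 3 would then fail for every completion. It is P.
Word 7 cannot be D — rule 5 would then fail for every completion. It is V.
Word 8 cannot be D — rule 5 would then fail for every completion. It is P.
The remaining ambiguous positions (1, 2, 3, 4, 5, 6) are resolved jointly — only one combination satisfies every rule.
That leaves exactly one tagging: P P D V V D V P P D.
Verifying each rule — rule 1 holds; rule 2 holds; rule 3 holds; rule 4 holds; rule 5 holds.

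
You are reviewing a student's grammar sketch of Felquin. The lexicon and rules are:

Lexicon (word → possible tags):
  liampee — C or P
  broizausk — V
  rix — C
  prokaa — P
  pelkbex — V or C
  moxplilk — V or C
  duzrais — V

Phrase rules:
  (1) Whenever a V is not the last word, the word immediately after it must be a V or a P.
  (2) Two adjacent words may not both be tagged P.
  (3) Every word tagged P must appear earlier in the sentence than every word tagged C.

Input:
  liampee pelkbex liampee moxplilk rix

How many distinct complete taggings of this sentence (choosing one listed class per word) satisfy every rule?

Candidates per position — 1:liampee {C,P}; 2:pelkbex {V,C}; 3:liampee {C,P}; 4:moxplilk {V,C}; 5:rix {C}.
There are 16 candidate sequences in total.
The sequences that satisfy every rule: C C C C C; P V P C C; P C C C C.
Count = 3.

3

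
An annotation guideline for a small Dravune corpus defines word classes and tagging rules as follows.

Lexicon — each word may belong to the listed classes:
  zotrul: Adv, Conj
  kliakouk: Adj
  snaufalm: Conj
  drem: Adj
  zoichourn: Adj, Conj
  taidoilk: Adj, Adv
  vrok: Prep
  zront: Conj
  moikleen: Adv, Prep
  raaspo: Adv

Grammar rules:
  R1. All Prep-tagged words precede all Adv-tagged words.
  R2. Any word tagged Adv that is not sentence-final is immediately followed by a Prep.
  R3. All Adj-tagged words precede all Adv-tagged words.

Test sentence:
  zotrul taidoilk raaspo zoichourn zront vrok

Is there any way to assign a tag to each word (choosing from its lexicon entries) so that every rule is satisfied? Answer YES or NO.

Candidates per position — 1:zotrul {Adv,Conj}; 2:taidoilk {Adj,Adv}; 3:raaspo {Adv}; 4:zoichourn {Adj,Conj}; 5:zront {Conj}; 6:vrok {Prep}.
Rule 1 cannot be satisfied by any choice of tags from the lexicon.
So there is no consistent tagging.

NO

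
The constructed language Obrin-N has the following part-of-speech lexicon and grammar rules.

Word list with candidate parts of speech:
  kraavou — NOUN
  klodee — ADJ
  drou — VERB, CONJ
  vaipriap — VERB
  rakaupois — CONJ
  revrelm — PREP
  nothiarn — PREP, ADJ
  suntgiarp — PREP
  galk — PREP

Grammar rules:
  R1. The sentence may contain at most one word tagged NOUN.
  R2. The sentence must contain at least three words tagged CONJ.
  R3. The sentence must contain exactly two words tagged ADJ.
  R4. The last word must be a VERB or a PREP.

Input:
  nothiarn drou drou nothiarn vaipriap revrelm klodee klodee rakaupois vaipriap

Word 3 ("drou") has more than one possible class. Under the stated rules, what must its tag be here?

Candidates per position — 1:nothiarn {PREP,ADJ}; 2:drou {VERB,CONJ}; 3:drou {VERB,CONJ}; 4:nothiarn {PREP,ADJ}; 5:vaipriap {VERB}; 6:revrelm {PREP}; 7:klodee {ADJ}; 8:klodee {ADJ}; 9:rakaupois {CONJ}; 10:vaipriap {VERB}.
At position 1, choosing ADJ makes rule 3 impossible to satisfy; hence PREP.
At position 2, choosing VERB makes rule 2 impossible to satisfy; hence CONJ.
At position 3, choosing VERB makes rule 2 impossible to satisfy; hence CONJ.
At position 4, choosing ADJ makes rule 3 impossible to satisfy; hence PREP.
The unique satisfying tagging is: PREP CONJ CONJ PREP VERB PREP ADJ ADJ CONJ VERB.
Check: rule 1 holds; rule 2 holds; rule 3 holds; rule 4 holds.

CONJ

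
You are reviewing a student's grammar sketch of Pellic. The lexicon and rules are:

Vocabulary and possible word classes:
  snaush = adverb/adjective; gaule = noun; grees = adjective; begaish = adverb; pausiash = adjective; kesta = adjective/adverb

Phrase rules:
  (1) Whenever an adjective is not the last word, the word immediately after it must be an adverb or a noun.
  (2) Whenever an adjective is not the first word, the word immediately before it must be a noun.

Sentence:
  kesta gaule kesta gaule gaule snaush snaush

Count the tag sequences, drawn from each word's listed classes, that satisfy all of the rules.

8

Candidates per position — 1:kesta {adjective,adverb}; 2:gaule {noun}; 3:kesta {adjective,adverb}; 4:gaule {noun}; 5:gaule {noun}; 6:snaush {adverb,adjective}; 7:snaush {adverb,adjective}.
There are 16 candidate sequences in total.
Checking each against the rules leaves 8 sequences.
Count = 8.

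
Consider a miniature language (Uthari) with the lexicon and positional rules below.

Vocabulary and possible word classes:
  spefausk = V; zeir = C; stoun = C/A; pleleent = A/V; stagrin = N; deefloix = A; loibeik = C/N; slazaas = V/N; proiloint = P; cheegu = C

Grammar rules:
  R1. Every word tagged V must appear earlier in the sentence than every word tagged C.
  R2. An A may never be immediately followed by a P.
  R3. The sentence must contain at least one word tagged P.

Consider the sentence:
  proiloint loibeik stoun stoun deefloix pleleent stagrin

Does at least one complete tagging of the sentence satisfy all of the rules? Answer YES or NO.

Candidates per position — 1:proiloint {P}; 2:loibeik {C,N}; 3:stoun {C,A}; 4:stoun {C,A}; 5:deefloix {A}; 6:pleleent {A,V}; 7:stagrin {N}.
One satisfying assignment: P N C C A A N.
Checking: rule 1 ✓; rule 2 ✓; rule 3 ✓.

YES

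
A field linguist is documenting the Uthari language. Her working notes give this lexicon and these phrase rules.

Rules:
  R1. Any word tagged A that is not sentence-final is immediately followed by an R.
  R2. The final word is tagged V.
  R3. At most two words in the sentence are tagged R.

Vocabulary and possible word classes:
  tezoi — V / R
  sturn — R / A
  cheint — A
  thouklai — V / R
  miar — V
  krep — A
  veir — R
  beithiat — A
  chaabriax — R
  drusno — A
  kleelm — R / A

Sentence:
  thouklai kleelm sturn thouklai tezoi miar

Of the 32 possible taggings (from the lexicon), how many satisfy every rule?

Candidates per position — 1:thouklai {V,R}; 2:kleelm {R,A}; 3:sturn {R,A}; 4:thouklai {V,R}; 5:tezoi {V,R}; 6:miar {V}.
There are 32 candidate sequences in total.
Checking each against the rules leaves 6 sequences.
Count = 6.

6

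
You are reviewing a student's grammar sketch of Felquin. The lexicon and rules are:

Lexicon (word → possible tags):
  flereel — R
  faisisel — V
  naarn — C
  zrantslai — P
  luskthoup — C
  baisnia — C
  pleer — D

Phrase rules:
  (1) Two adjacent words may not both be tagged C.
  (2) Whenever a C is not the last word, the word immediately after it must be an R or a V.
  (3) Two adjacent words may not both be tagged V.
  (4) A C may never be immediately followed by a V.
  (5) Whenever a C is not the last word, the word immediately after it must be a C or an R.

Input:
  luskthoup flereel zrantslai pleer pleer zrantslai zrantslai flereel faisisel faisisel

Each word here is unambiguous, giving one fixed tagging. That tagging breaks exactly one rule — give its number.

3

Fixed tagging: C R P D D P P R V V.
Checking each rule: R1 pass, R2 pass, R3 fail, R4 pass, R5 pass.
Only rule 3 fails.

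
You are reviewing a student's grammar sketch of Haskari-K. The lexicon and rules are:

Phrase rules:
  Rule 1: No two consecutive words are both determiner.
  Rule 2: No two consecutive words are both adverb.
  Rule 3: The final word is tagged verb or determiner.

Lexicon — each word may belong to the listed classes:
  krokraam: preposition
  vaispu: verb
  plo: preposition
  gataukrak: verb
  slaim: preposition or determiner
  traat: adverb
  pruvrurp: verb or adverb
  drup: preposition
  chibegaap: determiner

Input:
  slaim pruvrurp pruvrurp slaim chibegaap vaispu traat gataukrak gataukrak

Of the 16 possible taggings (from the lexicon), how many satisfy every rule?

6

Candidates per position — 1:slaim {preposition,determiner}; 2:pruvrurp {verb,adverb}; 3:pruvrurp {verb,adverb}; 4:slaim {preposition,determiner}; 5:chibegaap {determiner}; 6:vaispu {verb}; 7:traat {adverb}; 8:gataukrak {verb}; 9:gataukrak {verb}.
There are 16 candidate sequences in total.
Checking each against the rules leaves 6 sequences.
Count = 6.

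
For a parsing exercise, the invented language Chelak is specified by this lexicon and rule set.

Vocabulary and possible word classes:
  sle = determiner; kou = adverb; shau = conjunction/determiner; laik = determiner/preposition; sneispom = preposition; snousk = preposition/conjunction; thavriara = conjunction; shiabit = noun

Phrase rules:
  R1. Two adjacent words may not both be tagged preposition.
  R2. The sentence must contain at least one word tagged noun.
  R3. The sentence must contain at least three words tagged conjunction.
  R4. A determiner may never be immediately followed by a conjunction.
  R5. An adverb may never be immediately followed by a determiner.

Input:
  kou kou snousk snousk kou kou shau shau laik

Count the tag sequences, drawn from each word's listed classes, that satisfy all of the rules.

0

Candidates per position — 1:kou {adverb}; 2:kou {adverb}; 3:snousk {preposition,conjunction}; 4:snousk {preposition,conjunction}; 5:kou {adverb}; 6:kou {adverb}; 7:shau {conjunction,determiner}; 8:shau {conjunction,determiner}; 9:laik {determiner,preposition}.
There are 32 candidate sequences in total.
Rule 2 cannot be satisfied by any choice of tags from the lexicon.
So there is no consistent tagging.
Count = 0.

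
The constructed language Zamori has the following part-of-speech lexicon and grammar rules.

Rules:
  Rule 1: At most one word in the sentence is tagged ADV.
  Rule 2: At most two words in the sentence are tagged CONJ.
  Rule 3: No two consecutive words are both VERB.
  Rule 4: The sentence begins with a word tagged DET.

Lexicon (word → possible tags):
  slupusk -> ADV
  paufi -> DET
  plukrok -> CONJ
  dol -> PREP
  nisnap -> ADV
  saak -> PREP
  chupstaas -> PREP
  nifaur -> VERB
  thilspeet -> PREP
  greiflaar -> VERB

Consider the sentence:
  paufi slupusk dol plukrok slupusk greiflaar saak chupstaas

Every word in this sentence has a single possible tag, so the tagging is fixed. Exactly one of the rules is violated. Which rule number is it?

Fixed tagging: DET ADV PREP CONJ ADV VERB PREP PREP.
Rule check: R1 fail, R2 pass, R3 pass, R4 pass.
Only rule 1 fails.

1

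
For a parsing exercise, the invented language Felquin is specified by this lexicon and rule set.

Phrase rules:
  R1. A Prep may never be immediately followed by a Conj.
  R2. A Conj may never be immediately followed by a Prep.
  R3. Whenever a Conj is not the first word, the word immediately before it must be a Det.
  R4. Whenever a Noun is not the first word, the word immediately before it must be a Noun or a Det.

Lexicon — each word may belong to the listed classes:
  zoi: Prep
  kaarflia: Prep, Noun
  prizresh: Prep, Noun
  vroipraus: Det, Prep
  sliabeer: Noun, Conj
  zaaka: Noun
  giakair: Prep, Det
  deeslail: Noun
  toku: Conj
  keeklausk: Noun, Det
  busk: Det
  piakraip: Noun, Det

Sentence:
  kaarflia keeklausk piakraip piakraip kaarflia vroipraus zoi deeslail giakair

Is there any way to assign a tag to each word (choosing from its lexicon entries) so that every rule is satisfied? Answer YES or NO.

NO

Candidates per position — 1:kaarflia {Prep,Noun}; 2:keeklausk {Noun,Det}; 3:piakraip {Noun,Det}; 4:piakraip {Noun,Det}; 5:kaarflia {Prep,Noun}; 6:vroipraus {Det,Prep}; 7:zoi {Prep}; 8:deeslail {Noun}; 9:giakair {Prep,Det}.
Rule 4 cannot be satisfied by any choice of tags from the lexicon.
So there is no consistent tagging.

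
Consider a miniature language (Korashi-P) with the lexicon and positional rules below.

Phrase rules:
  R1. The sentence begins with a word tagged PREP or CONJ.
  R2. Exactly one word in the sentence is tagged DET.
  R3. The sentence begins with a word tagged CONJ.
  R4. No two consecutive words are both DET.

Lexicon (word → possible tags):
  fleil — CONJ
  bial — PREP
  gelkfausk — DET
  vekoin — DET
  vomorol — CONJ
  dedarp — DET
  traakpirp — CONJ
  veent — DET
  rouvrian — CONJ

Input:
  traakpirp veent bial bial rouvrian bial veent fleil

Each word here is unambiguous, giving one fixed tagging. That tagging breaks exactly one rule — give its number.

2

Fixed tagging: CONJ DET PREP PREP CONJ PREP DET CONJ.
Applying the rules: R1 ok, R2 fails, R3 ok, R4 ok.
Only rule 2 fails.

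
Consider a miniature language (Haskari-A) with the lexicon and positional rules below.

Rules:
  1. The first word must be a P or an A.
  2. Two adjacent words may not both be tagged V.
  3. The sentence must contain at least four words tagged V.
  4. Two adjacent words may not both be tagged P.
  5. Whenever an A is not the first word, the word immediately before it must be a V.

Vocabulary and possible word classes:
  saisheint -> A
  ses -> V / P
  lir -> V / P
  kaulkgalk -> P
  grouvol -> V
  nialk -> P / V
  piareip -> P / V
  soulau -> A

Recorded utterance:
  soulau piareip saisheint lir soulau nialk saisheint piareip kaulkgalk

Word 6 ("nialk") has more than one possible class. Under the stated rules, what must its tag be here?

Candidates per position — 1:soulau {A}; 2:piareip {P,V}; 3:saisheint {A}; 4:lir {V,P}; 5:soulau {A}; 6:nialk {P,V}; 7:saisheint {A}; 8:piareip {P,V}; 9:kaulkgalk {P}.
At position 2, choosing P makes rule 3 impossible to satisfy; hence V.
At position 4, choosing P makes rule 3 impossible to satisfy; hence V.
At position 6, choosing P makes rule 3 impossible to satisfy; hence V.
At position 8, choosing P makes rule 3 impossible to satisfy; hence V.
The unique satisfying tagging is: A V A V A V A V P.
Checking: rule 1 ok; rule 2 ok; rule 3 ok; rule 4 ok; rule 5 ok.

V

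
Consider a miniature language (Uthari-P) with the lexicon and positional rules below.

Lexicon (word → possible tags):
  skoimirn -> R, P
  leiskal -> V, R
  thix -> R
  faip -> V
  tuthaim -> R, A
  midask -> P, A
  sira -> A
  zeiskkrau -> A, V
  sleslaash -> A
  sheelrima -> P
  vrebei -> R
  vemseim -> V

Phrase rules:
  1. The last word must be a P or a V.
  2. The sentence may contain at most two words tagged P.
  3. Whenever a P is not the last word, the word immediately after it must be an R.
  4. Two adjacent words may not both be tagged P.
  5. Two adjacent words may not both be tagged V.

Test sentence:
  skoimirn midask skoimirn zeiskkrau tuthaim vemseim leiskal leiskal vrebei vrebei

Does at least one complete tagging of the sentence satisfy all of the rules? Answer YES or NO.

Candidates per position — 1:skoimirn {R,P}; 2:midask {P,A}; 3:skoimirn {R,P}; 4:zeiskkrau {A,V}; 5:tuthaim {R,A}; 6:vemseim {V}; 7:leiskal {V,R}; 8:leiskal {V,R}; 9:vrebei {R}; 10:vrebei {R}.
Rule 1 cannot be satisfied by any choice of tags from the lexicon.
So there is no consistent tagging.

NO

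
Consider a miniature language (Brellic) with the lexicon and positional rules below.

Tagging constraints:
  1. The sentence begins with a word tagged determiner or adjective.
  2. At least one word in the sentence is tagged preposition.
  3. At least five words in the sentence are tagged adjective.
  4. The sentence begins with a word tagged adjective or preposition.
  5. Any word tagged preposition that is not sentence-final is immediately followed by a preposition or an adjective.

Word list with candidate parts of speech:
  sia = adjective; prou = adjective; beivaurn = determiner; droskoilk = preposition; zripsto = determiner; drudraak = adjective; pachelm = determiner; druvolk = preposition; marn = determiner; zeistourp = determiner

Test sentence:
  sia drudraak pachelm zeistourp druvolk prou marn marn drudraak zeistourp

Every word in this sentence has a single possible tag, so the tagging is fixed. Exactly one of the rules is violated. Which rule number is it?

3

Fixed tagging: adjective adjective determiner determiner preposition adjective determiner determiner adjective determiner.
Rule check: R1 pass, R2 pass, R3 fail, R4 pass, R5 pass.
Only rule 3 fails.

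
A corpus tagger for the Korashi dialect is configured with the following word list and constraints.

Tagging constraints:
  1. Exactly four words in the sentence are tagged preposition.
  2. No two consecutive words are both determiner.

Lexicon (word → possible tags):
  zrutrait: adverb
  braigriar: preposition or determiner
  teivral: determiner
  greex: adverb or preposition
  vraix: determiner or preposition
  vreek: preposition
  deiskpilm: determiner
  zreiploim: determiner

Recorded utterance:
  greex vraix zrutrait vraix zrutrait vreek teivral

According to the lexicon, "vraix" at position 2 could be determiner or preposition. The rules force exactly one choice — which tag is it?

preposition

Candidates per position — 1:greex {adverb,preposition}; 2:vraix {determiner,preposition}; 3:zrutrait {adverb}; 4:vraix {determiner,preposition}; 5:zrutrait {adverb}; 6:vreek {preposition}; 7:teivral {determiner}.
Word 1 cannot be adverb — rule 1 would then fail for every completion. It is preposition.
Word 2 cannot be determiner — rule 1 would then fail for every completion. It is preposition.
Word 4 cannot be determiner — rule 1 would then fail for every completion. It is preposition.
The unique satisfying tagging is: preposition preposition adverb preposition adverb preposition determiner.
Check: rule 1 ok; rule 2 ok.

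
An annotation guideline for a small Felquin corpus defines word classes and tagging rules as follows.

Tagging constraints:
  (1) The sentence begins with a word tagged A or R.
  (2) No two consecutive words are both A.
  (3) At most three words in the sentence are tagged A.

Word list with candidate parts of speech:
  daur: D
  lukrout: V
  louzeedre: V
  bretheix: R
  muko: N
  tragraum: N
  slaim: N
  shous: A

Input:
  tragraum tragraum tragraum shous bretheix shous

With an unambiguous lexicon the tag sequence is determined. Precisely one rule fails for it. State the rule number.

1

Fixed tagging: N N N A R A.
Checking each rule: R1 fail, R2 pass, R3 pass.
Only rule 1 fails.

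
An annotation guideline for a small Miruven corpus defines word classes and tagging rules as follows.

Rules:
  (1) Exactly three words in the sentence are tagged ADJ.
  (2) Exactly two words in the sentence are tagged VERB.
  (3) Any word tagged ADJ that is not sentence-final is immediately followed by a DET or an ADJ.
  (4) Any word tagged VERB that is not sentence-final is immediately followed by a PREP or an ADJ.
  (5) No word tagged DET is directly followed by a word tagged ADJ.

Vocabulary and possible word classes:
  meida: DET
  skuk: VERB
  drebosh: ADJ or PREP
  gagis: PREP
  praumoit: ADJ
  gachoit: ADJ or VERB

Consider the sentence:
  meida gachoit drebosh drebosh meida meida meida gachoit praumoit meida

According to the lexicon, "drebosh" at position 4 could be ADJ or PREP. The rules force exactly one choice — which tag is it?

ADJ

Candidates per position — 1:meida {DET}; 2:gachoit {ADJ,VERB}; 3:drebosh {ADJ,PREP}; 4:drebosh {ADJ,PREP}; 5:meida {DET}; 6:meida {DET}; 7:meida {DET}; 8:gachoit {ADJ,VERB}; 9:praumoit {ADJ}; 10:meida {DET}.
Word 2 cannot be ADJ — rule 2 would then fail for every completion. It is VERB.
Word 8 cannot be ADJ — rule 2 would then fail for every completion. It is VERB.
Word 3 cannot be PREP — rule 1 would then fail for every completion. It is ADJ.
Word 4 cannot be PREP — rule 1 would then fail for every completion. It is ADJ.
So the tagging must be: DET VERB ADJ ADJ DET DET DET VERB ADJ DET.
Check: rule 1 holds; rule 2 holds; rule 3 holds; rule 4 holds; rule 5 holds.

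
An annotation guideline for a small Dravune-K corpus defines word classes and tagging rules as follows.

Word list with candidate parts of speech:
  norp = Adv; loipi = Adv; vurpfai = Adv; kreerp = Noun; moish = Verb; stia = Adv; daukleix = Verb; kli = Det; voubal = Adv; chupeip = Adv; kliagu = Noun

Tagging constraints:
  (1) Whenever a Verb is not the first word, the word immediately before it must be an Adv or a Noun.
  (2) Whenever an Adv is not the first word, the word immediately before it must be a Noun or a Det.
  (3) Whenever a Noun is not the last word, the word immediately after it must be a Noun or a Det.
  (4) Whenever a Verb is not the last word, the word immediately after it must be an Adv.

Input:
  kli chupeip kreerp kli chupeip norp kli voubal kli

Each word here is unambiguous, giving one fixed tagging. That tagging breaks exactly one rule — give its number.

Fixed tagging: Det Adv Noun Det Adv Adv Det Adv Det.
Checking each rule: R1 ok, R2 fails, R3 ok, R4 ok.
Only rule 2 fails.

2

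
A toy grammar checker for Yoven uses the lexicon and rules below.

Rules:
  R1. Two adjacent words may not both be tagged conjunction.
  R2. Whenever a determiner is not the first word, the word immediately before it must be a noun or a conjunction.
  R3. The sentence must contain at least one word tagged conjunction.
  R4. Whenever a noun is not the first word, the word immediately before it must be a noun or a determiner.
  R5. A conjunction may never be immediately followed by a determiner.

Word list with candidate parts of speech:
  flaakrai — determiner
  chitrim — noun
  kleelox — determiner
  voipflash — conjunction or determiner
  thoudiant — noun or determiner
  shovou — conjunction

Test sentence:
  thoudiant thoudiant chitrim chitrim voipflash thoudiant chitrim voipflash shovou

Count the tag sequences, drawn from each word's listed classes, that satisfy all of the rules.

Candidates per position — 1:thoudiant {noun,determiner}; 2:thoudiant {noun,determiner}; 3:chitrim {noun}; 4:chitrim {noun}; 5:voipflash {conjunction,determiner}; 6:thoudiant {noun,determiner}; 7:chitrim {noun}; 8:voipflash {conjunction,determiner}; 9:shovou {conjunction}.
There are 32 candidate sequences in total.
The sequences that satisfy every rule: noun noun noun noun determiner noun noun determiner conjunction; noun determiner noun noun determiner noun noun determiner conjunction; determiner noun noun noun determiner noun noun determiner conjunction.
Count = 3.

3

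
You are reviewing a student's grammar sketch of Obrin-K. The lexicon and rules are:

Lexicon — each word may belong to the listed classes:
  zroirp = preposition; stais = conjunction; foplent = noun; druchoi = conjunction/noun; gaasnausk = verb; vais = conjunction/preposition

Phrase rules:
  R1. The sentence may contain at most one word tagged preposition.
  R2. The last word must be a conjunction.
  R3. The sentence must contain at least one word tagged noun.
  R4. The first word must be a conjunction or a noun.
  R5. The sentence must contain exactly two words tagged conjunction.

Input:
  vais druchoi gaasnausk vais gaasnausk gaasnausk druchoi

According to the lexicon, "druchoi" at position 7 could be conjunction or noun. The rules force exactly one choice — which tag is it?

conjunction

Candidates per position — 1:vais {conjunction,preposition}; 2:druchoi {conjunction,noun}; 3:gaasnausk {verb}; 4:vais {conjunction,preposition}; 5:gaasnausk {verb}; 6:gaasnausk {verb}; 7:druchoi {conjunction,noun}.
If word 1 were preposition, no tagging could satisfy rule 4; so word 1 is conjunction.
If word 7 were noun, no tagging could satisfy rule 2; so word 7 is conjunction.
If word 2 were conjunction, no tagging could satisfy rule 3; so word 2 is noun.
If word 4 were conjunction, no tagging could satisfy rule 5; so word 4 is preposition.
So the tagging must be: conjunction noun verb preposition verb verb conjunction.
Verifying each rule — rule 1 ok; rule 2 ok; rule 3 ok; rule 4 ok; rule 5 ok.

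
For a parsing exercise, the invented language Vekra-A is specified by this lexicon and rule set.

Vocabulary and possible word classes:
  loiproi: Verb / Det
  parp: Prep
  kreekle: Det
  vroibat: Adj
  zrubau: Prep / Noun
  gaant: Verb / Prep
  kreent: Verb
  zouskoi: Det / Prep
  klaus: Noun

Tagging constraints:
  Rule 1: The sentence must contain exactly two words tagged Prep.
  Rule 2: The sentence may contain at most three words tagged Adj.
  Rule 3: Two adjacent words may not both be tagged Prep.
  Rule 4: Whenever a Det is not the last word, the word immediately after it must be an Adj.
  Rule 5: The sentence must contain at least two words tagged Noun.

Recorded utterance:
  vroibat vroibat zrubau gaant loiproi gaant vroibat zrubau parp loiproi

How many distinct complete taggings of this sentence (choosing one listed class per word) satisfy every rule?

4

Candidates per position — 1:vroibat {Adj}; 2:vroibat {Adj}; 3:zrubau {Prep,Noun}; 4:gaant {Verb,Prep}; 5:loiproi {Verb,Det}; 6:gaant {Verb,Prep}; 7:vroibat {Adj}; 8:zrubau {Prep,Noun}; 9:parp {Prep}; 10:loiproi {Verb,Det}.
There are 64 candidate sequences in total.
The sequences that satisfy every rule: Adj Adj Noun Verb Verb Prep Adj Noun Prep Verb; Adj Adj Noun Verb Verb Prep Adj Noun Prep Det; Adj Adj Noun Prep Verb Verb Adj Noun Prep Verb; Adj Adj Noun Prep Verb Verb Adj Noun Prep Det.
Count = 4.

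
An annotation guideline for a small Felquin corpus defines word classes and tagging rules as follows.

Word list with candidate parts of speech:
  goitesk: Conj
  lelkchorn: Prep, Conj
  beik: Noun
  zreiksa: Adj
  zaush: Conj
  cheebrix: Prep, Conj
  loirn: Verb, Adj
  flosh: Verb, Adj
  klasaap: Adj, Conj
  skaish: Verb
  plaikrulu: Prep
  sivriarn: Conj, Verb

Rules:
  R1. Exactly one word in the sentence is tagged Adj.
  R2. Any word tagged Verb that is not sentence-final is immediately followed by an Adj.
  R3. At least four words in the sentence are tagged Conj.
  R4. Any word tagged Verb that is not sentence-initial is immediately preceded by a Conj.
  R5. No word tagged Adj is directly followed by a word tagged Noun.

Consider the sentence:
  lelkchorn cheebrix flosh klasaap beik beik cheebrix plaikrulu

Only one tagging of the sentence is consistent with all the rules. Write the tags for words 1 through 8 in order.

Candidates per position — 1:lelkchorn {Prep,Conj}; 2:cheebrix {Prep,Conj}; 3:flosh {Verb,Adj}; 4:klasaap {Adj,Conj}; 5:beik {Noun}; 6:beik {Noun}; 7:cheebrix {Prep,Conj}; 8:plaikrulu {Prep}.
At position 1, choosing Prep makes rule 3 impossible to satisfy; hence Conj.
At position 2, choosing Prep makes rule 3 impossible to satisfy; hence Conj.
At position 4, choosing Adj makes rule 3 impossible to satisfy; hence Conj.
At position 7, choosing Prep makes rule 3 impossible to satisfy; hence Conj.
At position 3, choosing Verb makes rule 1 impossible to satisfy; hence Adj.
So the tagging must be: Conj Conj Adj Conj Noun Noun Conj Prep.
Check: rule 1 satisfied; rule 2 satisfied; rule 3 satisfied; rule 4 satisfied; rule 5 satisfied.

Conj Conj Adj Conj Noun Noun Conj Prep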